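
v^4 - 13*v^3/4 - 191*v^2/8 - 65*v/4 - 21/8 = (v - 7)*(v + 1/4)*(v + 1/2)*(v + 3)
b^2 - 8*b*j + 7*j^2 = (b - 7*j)*(b - j)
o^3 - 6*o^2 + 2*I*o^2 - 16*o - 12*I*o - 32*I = (o - 8)*(o + 2)*(o + 2*I)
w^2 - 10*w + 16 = (w - 8)*(w - 2)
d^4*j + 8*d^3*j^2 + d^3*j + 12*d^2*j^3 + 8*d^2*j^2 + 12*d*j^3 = d*(d + 2*j)*(d + 6*j)*(d*j + j)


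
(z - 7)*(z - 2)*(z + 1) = z^3 - 8*z^2 + 5*z + 14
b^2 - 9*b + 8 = (b - 8)*(b - 1)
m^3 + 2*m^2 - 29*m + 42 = (m - 3)*(m - 2)*(m + 7)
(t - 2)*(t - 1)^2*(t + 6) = t^4 + 2*t^3 - 19*t^2 + 28*t - 12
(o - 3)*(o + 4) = o^2 + o - 12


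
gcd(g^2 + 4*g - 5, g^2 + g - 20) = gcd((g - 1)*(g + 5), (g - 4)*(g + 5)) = g + 5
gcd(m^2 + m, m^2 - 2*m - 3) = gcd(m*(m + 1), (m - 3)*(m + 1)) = m + 1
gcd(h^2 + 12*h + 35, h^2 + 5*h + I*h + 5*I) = h + 5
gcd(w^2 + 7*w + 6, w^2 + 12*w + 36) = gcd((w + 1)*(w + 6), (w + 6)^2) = w + 6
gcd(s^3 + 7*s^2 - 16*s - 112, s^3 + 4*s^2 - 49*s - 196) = s^2 + 11*s + 28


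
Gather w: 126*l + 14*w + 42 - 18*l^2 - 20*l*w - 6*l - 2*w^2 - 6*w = -18*l^2 + 120*l - 2*w^2 + w*(8 - 20*l) + 42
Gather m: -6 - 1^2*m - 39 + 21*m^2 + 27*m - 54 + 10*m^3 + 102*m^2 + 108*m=10*m^3 + 123*m^2 + 134*m - 99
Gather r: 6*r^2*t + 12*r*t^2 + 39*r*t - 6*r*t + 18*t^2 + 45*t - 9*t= 6*r^2*t + r*(12*t^2 + 33*t) + 18*t^2 + 36*t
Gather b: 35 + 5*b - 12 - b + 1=4*b + 24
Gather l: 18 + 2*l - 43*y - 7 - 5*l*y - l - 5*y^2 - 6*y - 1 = l*(1 - 5*y) - 5*y^2 - 49*y + 10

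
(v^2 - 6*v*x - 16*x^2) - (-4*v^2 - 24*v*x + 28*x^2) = 5*v^2 + 18*v*x - 44*x^2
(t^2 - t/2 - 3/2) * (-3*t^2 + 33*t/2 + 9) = -3*t^4 + 18*t^3 + 21*t^2/4 - 117*t/4 - 27/2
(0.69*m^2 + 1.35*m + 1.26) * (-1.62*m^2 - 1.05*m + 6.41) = -1.1178*m^4 - 2.9115*m^3 + 0.964199999999999*m^2 + 7.3305*m + 8.0766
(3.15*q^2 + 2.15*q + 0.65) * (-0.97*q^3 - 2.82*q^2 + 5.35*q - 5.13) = -3.0555*q^5 - 10.9685*q^4 + 10.159*q^3 - 6.49*q^2 - 7.552*q - 3.3345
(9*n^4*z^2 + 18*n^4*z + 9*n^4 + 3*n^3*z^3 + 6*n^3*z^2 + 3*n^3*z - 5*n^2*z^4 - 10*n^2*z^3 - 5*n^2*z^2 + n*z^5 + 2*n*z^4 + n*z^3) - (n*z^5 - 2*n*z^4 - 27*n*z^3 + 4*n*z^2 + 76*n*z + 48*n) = 9*n^4*z^2 + 18*n^4*z + 9*n^4 + 3*n^3*z^3 + 6*n^3*z^2 + 3*n^3*z - 5*n^2*z^4 - 10*n^2*z^3 - 5*n^2*z^2 + 4*n*z^4 + 28*n*z^3 - 4*n*z^2 - 76*n*z - 48*n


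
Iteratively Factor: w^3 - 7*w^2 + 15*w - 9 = (w - 3)*(w^2 - 4*w + 3) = (w - 3)*(w - 1)*(w - 3)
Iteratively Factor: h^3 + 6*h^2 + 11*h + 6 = (h + 1)*(h^2 + 5*h + 6) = (h + 1)*(h + 2)*(h + 3)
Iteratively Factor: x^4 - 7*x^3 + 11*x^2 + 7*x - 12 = (x - 1)*(x^3 - 6*x^2 + 5*x + 12) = (x - 1)*(x + 1)*(x^2 - 7*x + 12) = (x - 3)*(x - 1)*(x + 1)*(x - 4)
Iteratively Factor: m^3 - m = (m)*(m^2 - 1) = m*(m + 1)*(m - 1)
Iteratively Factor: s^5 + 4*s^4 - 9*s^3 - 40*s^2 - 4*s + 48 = (s + 2)*(s^4 + 2*s^3 - 13*s^2 - 14*s + 24) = (s + 2)*(s + 4)*(s^3 - 2*s^2 - 5*s + 6) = (s + 2)^2*(s + 4)*(s^2 - 4*s + 3) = (s - 3)*(s + 2)^2*(s + 4)*(s - 1)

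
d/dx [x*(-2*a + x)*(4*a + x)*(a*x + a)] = a*(-16*a^2*x - 8*a^2 + 6*a*x^2 + 4*a*x + 4*x^3 + 3*x^2)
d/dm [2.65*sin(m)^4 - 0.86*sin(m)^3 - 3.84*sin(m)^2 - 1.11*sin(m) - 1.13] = (10.6*sin(m)^3 - 2.58*sin(m)^2 - 7.68*sin(m) - 1.11)*cos(m)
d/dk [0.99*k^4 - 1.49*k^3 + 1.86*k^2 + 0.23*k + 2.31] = 3.96*k^3 - 4.47*k^2 + 3.72*k + 0.23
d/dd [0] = 0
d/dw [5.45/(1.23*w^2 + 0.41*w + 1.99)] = (-13.407*w - 2.2345)/(1.23*w^2 + 0.41*w + 1.99)^2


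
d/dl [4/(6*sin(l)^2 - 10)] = -24*sin(2*l)/(3*cos(2*l) + 7)^2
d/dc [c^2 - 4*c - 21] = 2*c - 4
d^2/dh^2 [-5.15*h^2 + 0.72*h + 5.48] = -10.3000000000000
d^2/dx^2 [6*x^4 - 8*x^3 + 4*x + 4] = 24*x*(3*x - 2)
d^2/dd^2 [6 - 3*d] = 0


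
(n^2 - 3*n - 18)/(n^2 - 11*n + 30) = (n + 3)/(n - 5)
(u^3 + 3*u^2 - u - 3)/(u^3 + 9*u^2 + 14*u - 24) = (u^2 + 4*u + 3)/(u^2 + 10*u + 24)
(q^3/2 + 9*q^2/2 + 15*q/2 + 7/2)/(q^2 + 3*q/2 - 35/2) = (q^3 + 9*q^2 + 15*q + 7)/(2*q^2 + 3*q - 35)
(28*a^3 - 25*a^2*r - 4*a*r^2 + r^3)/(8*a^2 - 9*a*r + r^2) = (-28*a^2 - 3*a*r + r^2)/(-8*a + r)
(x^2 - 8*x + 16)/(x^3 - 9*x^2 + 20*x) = (x - 4)/(x*(x - 5))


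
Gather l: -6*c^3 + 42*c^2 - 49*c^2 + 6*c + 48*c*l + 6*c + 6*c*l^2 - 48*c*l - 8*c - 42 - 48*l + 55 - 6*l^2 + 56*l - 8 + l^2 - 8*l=-6*c^3 - 7*c^2 + 4*c + l^2*(6*c - 5) + 5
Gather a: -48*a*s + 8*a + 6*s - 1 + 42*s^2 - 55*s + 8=a*(8 - 48*s) + 42*s^2 - 49*s + 7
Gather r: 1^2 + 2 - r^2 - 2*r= -r^2 - 2*r + 3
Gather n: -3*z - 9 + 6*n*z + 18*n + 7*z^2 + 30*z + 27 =n*(6*z + 18) + 7*z^2 + 27*z + 18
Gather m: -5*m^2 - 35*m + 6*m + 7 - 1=-5*m^2 - 29*m + 6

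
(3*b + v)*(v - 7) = 3*b*v - 21*b + v^2 - 7*v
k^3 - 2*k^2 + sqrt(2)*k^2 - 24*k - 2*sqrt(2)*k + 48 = (k - 2)*(k - 3*sqrt(2))*(k + 4*sqrt(2))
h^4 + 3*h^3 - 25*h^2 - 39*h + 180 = (h - 3)^2*(h + 4)*(h + 5)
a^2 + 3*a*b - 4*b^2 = (a - b)*(a + 4*b)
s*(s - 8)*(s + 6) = s^3 - 2*s^2 - 48*s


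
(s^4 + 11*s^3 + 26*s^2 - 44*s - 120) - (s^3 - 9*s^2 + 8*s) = s^4 + 10*s^3 + 35*s^2 - 52*s - 120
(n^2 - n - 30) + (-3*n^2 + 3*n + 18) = -2*n^2 + 2*n - 12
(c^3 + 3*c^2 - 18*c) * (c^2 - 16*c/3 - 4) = c^5 - 7*c^4/3 - 38*c^3 + 84*c^2 + 72*c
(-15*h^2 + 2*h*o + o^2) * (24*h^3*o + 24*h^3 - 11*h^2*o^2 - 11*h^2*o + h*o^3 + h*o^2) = -360*h^5*o - 360*h^5 + 213*h^4*o^2 + 213*h^4*o - 13*h^3*o^3 - 13*h^3*o^2 - 9*h^2*o^4 - 9*h^2*o^3 + h*o^5 + h*o^4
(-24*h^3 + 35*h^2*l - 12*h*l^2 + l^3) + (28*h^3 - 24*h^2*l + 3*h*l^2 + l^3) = 4*h^3 + 11*h^2*l - 9*h*l^2 + 2*l^3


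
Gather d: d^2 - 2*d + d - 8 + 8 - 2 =d^2 - d - 2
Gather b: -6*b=-6*b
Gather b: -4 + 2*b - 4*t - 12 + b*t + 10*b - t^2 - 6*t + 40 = b*(t + 12) - t^2 - 10*t + 24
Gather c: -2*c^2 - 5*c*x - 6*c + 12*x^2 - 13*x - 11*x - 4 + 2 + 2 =-2*c^2 + c*(-5*x - 6) + 12*x^2 - 24*x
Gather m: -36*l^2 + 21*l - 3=-36*l^2 + 21*l - 3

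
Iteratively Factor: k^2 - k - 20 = (k + 4)*(k - 5)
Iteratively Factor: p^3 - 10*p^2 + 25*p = (p - 5)*(p^2 - 5*p) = p*(p - 5)*(p - 5)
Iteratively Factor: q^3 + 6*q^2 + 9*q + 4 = (q + 4)*(q^2 + 2*q + 1) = (q + 1)*(q + 4)*(q + 1)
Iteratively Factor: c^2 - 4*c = (c - 4)*(c)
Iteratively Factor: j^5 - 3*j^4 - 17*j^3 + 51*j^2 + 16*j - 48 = (j - 4)*(j^4 + j^3 - 13*j^2 - j + 12) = (j - 4)*(j - 3)*(j^3 + 4*j^2 - j - 4) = (j - 4)*(j - 3)*(j - 1)*(j^2 + 5*j + 4) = (j - 4)*(j - 3)*(j - 1)*(j + 4)*(j + 1)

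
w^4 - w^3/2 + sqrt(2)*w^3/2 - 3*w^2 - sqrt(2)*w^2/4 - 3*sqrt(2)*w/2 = w*(w - 2)*(w + 3/2)*(w + sqrt(2)/2)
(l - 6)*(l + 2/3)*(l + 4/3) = l^3 - 4*l^2 - 100*l/9 - 16/3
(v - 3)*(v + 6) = v^2 + 3*v - 18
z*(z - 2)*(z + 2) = z^3 - 4*z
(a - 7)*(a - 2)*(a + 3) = a^3 - 6*a^2 - 13*a + 42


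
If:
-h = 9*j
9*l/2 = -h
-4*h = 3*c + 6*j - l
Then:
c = 16*l/3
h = -9*l/2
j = l/2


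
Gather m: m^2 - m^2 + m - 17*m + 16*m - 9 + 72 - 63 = 0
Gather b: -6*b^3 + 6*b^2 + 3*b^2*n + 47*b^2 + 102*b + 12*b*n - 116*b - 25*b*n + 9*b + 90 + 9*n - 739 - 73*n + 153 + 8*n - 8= -6*b^3 + b^2*(3*n + 53) + b*(-13*n - 5) - 56*n - 504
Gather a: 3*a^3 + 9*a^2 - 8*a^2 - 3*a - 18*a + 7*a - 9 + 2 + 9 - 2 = 3*a^3 + a^2 - 14*a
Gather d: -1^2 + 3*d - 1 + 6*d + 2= 9*d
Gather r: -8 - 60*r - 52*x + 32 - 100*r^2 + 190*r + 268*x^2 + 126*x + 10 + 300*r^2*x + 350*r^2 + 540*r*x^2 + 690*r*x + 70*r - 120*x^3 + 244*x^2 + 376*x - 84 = r^2*(300*x + 250) + r*(540*x^2 + 690*x + 200) - 120*x^3 + 512*x^2 + 450*x - 50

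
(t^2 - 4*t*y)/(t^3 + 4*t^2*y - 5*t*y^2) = (t - 4*y)/(t^2 + 4*t*y - 5*y^2)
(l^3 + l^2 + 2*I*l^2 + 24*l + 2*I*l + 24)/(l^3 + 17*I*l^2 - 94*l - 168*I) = (l^2 + l*(1 - 4*I) - 4*I)/(l^2 + 11*I*l - 28)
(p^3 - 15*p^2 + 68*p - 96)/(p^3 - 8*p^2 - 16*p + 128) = (p - 3)/(p + 4)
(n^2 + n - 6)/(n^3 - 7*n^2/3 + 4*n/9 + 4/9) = 9*(n + 3)/(9*n^2 - 3*n - 2)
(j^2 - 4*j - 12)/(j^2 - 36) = (j + 2)/(j + 6)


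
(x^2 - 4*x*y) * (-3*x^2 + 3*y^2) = -3*x^4 + 12*x^3*y + 3*x^2*y^2 - 12*x*y^3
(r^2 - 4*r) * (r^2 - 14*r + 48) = r^4 - 18*r^3 + 104*r^2 - 192*r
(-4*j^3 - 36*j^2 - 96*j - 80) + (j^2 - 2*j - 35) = -4*j^3 - 35*j^2 - 98*j - 115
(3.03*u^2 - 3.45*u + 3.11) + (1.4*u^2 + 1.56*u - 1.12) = 4.43*u^2 - 1.89*u + 1.99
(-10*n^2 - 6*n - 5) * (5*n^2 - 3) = -50*n^4 - 30*n^3 + 5*n^2 + 18*n + 15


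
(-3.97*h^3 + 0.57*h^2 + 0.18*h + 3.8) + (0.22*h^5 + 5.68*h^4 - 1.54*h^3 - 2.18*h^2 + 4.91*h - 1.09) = 0.22*h^5 + 5.68*h^4 - 5.51*h^3 - 1.61*h^2 + 5.09*h + 2.71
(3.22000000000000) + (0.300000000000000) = 3.52000000000000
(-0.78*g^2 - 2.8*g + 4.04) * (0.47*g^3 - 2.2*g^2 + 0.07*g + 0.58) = -0.3666*g^5 + 0.4*g^4 + 8.0042*g^3 - 9.5364*g^2 - 1.3412*g + 2.3432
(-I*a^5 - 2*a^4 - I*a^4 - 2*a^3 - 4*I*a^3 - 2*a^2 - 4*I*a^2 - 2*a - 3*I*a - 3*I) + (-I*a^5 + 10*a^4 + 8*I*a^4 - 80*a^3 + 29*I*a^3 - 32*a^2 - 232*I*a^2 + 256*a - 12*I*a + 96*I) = -2*I*a^5 + 8*a^4 + 7*I*a^4 - 82*a^3 + 25*I*a^3 - 34*a^2 - 236*I*a^2 + 254*a - 15*I*a + 93*I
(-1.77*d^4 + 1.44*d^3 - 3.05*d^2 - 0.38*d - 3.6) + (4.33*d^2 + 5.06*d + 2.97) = -1.77*d^4 + 1.44*d^3 + 1.28*d^2 + 4.68*d - 0.63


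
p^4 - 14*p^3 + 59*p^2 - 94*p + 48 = (p - 8)*(p - 3)*(p - 2)*(p - 1)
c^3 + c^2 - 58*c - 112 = (c - 8)*(c + 2)*(c + 7)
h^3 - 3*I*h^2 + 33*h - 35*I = (h - 7*I)*(h - I)*(h + 5*I)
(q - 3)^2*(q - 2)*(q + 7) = q^4 - q^3 - 35*q^2 + 129*q - 126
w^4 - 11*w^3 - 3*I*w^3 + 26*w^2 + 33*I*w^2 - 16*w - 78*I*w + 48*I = (w - 8)*(w - 2)*(w - 1)*(w - 3*I)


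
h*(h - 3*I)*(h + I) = h^3 - 2*I*h^2 + 3*h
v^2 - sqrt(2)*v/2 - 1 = (v - sqrt(2))*(v + sqrt(2)/2)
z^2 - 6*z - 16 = (z - 8)*(z + 2)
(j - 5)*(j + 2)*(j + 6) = j^3 + 3*j^2 - 28*j - 60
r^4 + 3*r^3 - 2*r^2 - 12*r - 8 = (r - 2)*(r + 1)*(r + 2)^2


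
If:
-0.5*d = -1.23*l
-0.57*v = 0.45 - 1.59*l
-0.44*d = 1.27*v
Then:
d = 0.53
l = 0.22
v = -0.18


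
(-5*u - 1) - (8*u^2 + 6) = -8*u^2 - 5*u - 7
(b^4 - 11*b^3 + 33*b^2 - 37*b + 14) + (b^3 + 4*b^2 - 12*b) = b^4 - 10*b^3 + 37*b^2 - 49*b + 14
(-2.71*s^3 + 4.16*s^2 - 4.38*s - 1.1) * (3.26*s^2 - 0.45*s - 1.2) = -8.8346*s^5 + 14.7811*s^4 - 12.8988*s^3 - 6.607*s^2 + 5.751*s + 1.32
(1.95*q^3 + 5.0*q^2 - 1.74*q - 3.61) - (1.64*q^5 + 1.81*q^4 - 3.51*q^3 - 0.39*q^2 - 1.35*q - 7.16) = -1.64*q^5 - 1.81*q^4 + 5.46*q^3 + 5.39*q^2 - 0.39*q + 3.55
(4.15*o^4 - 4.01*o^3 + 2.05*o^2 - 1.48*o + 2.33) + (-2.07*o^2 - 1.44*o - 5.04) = 4.15*o^4 - 4.01*o^3 - 0.02*o^2 - 2.92*o - 2.71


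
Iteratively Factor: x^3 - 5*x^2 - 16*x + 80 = (x - 5)*(x^2 - 16) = (x - 5)*(x - 4)*(x + 4)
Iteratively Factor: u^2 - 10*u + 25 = (u - 5)*(u - 5)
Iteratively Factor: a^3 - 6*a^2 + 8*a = (a)*(a^2 - 6*a + 8) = a*(a - 2)*(a - 4)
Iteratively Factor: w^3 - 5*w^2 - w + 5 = (w + 1)*(w^2 - 6*w + 5) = (w - 1)*(w + 1)*(w - 5)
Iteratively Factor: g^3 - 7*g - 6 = (g - 3)*(g^2 + 3*g + 2) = (g - 3)*(g + 2)*(g + 1)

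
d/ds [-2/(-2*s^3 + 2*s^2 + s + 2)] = 2*(-6*s^2 + 4*s + 1)/(-2*s^3 + 2*s^2 + s + 2)^2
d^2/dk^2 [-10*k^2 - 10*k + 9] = -20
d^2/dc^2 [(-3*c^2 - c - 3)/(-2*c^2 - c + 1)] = 2*(-2*c^3 + 54*c^2 + 24*c + 13)/(8*c^6 + 12*c^5 - 6*c^4 - 11*c^3 + 3*c^2 + 3*c - 1)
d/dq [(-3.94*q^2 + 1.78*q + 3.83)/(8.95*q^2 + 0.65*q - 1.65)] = (-18.492*q^2 - 55.555*q - 5.4265)/(80.1025*q^4 + 11.635*q^3 - 29.1125*q^2 - 2.145*q + 2.7225)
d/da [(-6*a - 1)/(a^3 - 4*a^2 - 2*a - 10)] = (12*a^3 - 21*a^2 - 8*a + 58)/(a^6 - 8*a^5 + 12*a^4 - 4*a^3 + 84*a^2 + 40*a + 100)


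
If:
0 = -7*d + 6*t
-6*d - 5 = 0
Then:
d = -5/6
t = -35/36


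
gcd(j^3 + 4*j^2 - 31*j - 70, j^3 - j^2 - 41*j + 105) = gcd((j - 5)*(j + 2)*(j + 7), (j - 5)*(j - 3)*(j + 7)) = j^2 + 2*j - 35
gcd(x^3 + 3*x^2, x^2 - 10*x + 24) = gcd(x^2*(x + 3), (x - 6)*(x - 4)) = 1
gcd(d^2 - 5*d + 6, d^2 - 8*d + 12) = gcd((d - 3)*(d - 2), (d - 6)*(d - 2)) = d - 2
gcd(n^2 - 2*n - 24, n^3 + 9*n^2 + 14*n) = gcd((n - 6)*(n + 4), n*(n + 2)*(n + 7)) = 1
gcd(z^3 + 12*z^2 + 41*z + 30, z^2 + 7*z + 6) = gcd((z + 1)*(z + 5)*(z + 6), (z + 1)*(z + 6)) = z^2 + 7*z + 6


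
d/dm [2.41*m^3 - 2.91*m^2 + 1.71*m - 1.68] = 7.23*m^2 - 5.82*m + 1.71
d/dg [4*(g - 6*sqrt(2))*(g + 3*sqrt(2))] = 8*g - 12*sqrt(2)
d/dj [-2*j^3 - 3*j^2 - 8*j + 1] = -6*j^2 - 6*j - 8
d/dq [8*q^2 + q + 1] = 16*q + 1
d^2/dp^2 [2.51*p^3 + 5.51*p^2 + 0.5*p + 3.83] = 15.06*p + 11.02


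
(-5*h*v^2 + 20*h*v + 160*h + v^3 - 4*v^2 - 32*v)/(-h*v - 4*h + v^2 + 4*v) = (-5*h*v + 40*h + v^2 - 8*v)/(-h + v)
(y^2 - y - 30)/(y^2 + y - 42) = (y + 5)/(y + 7)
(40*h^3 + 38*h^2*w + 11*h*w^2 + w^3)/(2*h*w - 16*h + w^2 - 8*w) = (20*h^2 + 9*h*w + w^2)/(w - 8)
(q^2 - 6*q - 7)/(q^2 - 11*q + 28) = (q + 1)/(q - 4)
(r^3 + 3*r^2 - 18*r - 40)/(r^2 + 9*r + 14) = (r^2 + r - 20)/(r + 7)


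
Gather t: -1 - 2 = -3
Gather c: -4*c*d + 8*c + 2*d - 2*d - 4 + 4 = c*(8 - 4*d)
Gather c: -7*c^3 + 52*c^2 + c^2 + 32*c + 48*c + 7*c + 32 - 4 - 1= -7*c^3 + 53*c^2 + 87*c + 27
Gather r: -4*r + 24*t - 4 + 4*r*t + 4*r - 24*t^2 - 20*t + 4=4*r*t - 24*t^2 + 4*t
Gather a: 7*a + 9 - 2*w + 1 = 7*a - 2*w + 10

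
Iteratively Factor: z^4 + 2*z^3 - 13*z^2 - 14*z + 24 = (z + 4)*(z^3 - 2*z^2 - 5*z + 6) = (z + 2)*(z + 4)*(z^2 - 4*z + 3) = (z - 1)*(z + 2)*(z + 4)*(z - 3)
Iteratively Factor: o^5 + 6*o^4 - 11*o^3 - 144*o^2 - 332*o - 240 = (o + 4)*(o^4 + 2*o^3 - 19*o^2 - 68*o - 60) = (o - 5)*(o + 4)*(o^3 + 7*o^2 + 16*o + 12) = (o - 5)*(o + 3)*(o + 4)*(o^2 + 4*o + 4) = (o - 5)*(o + 2)*(o + 3)*(o + 4)*(o + 2)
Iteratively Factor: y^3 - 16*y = (y - 4)*(y^2 + 4*y) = (y - 4)*(y + 4)*(y)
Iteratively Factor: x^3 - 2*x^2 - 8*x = (x - 4)*(x^2 + 2*x) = x*(x - 4)*(x + 2)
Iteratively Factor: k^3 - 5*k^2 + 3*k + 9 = (k + 1)*(k^2 - 6*k + 9) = (k - 3)*(k + 1)*(k - 3)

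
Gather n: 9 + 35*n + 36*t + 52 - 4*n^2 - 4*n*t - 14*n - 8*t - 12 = -4*n^2 + n*(21 - 4*t) + 28*t + 49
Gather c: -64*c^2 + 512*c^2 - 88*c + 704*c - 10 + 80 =448*c^2 + 616*c + 70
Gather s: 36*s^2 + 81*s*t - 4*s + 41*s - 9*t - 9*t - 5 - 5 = 36*s^2 + s*(81*t + 37) - 18*t - 10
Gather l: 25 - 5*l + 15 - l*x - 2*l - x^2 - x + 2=l*(-x - 7) - x^2 - x + 42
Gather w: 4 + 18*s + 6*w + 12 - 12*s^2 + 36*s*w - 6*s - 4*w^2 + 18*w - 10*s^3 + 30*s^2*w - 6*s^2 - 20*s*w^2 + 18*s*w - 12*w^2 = -10*s^3 - 18*s^2 + 12*s + w^2*(-20*s - 16) + w*(30*s^2 + 54*s + 24) + 16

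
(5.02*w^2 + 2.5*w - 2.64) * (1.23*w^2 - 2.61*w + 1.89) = 6.1746*w^4 - 10.0272*w^3 - 0.284400000000002*w^2 + 11.6154*w - 4.9896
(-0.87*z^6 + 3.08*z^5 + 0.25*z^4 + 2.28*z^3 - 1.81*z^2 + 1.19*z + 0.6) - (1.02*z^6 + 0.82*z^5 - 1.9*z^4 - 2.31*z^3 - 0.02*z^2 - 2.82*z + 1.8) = -1.89*z^6 + 2.26*z^5 + 2.15*z^4 + 4.59*z^3 - 1.79*z^2 + 4.01*z - 1.2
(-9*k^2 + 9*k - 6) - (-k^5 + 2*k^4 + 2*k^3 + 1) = k^5 - 2*k^4 - 2*k^3 - 9*k^2 + 9*k - 7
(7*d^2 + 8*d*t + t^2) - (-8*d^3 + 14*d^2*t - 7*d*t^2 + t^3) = 8*d^3 - 14*d^2*t + 7*d^2 + 7*d*t^2 + 8*d*t - t^3 + t^2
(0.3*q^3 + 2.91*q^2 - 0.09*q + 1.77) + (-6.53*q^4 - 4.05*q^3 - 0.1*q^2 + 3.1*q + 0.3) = -6.53*q^4 - 3.75*q^3 + 2.81*q^2 + 3.01*q + 2.07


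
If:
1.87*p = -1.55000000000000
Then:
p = -0.83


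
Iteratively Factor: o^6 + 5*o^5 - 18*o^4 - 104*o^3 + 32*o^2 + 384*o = (o - 2)*(o^5 + 7*o^4 - 4*o^3 - 112*o^2 - 192*o) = (o - 2)*(o + 4)*(o^4 + 3*o^3 - 16*o^2 - 48*o) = (o - 4)*(o - 2)*(o + 4)*(o^3 + 7*o^2 + 12*o) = (o - 4)*(o - 2)*(o + 3)*(o + 4)*(o^2 + 4*o) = (o - 4)*(o - 2)*(o + 3)*(o + 4)^2*(o)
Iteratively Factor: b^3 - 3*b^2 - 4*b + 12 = (b - 3)*(b^2 - 4) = (b - 3)*(b - 2)*(b + 2)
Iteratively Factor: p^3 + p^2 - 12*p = (p)*(p^2 + p - 12) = p*(p - 3)*(p + 4)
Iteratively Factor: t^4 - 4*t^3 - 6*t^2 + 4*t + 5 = (t - 5)*(t^3 + t^2 - t - 1) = (t - 5)*(t - 1)*(t^2 + 2*t + 1) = (t - 5)*(t - 1)*(t + 1)*(t + 1)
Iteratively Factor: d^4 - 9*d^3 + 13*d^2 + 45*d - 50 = (d - 5)*(d^3 - 4*d^2 - 7*d + 10) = (d - 5)*(d - 1)*(d^2 - 3*d - 10) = (d - 5)*(d - 1)*(d + 2)*(d - 5)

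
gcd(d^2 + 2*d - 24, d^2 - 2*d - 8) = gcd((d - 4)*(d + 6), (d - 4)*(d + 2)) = d - 4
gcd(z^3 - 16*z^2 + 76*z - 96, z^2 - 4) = z - 2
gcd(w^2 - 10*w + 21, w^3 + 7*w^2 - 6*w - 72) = w - 3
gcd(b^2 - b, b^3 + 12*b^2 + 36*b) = b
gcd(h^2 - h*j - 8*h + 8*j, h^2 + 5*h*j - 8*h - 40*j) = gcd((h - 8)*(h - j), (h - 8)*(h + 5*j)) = h - 8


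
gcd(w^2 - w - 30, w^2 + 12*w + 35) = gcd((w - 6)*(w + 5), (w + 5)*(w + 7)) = w + 5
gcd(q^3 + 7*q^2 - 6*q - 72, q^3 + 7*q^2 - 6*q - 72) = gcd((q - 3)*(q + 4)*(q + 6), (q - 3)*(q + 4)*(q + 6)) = q^3 + 7*q^2 - 6*q - 72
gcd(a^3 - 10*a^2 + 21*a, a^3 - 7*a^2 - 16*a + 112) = a - 7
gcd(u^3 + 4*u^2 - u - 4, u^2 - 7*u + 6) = u - 1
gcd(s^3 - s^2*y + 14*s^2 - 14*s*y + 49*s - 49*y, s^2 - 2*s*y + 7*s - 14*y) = s + 7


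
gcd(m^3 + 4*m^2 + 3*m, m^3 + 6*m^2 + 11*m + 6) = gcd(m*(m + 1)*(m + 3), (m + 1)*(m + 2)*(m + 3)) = m^2 + 4*m + 3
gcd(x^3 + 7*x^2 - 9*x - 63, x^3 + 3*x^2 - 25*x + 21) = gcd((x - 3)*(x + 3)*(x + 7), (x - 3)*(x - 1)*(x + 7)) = x^2 + 4*x - 21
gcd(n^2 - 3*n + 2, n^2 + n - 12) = 1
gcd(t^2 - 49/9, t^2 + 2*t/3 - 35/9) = t + 7/3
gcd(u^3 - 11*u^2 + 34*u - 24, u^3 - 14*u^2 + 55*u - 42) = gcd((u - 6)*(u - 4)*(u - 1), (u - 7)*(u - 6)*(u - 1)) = u^2 - 7*u + 6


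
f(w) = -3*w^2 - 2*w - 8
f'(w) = -6*w - 2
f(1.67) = -19.71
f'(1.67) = -12.02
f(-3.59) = -39.48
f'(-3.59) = 19.54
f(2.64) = -34.19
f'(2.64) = -17.84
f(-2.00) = -16.00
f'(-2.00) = 10.00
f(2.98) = -40.60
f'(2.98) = -19.88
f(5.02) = -93.64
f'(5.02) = -32.12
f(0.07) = -8.15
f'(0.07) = -2.42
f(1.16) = -14.36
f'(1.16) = -8.96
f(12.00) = -464.00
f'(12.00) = -74.00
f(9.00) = -269.00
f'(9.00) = -56.00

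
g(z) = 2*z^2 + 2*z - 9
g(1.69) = 0.09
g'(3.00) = 14.00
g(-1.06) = -8.87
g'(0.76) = 5.04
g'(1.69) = 8.76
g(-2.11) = -4.32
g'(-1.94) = -5.76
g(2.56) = 9.23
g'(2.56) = 12.24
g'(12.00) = 50.00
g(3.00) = 15.00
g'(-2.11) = -6.44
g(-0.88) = -9.21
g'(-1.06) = -2.24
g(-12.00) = 255.00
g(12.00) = 303.00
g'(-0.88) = -1.52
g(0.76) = -6.32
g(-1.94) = -5.35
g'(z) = 4*z + 2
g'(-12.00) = -46.00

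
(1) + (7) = 8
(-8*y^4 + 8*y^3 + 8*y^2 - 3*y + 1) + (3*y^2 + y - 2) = -8*y^4 + 8*y^3 + 11*y^2 - 2*y - 1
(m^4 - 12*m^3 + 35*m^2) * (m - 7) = m^5 - 19*m^4 + 119*m^3 - 245*m^2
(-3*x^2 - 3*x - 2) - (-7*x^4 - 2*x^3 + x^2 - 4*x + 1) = 7*x^4 + 2*x^3 - 4*x^2 + x - 3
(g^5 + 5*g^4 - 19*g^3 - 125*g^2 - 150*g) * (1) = g^5 + 5*g^4 - 19*g^3 - 125*g^2 - 150*g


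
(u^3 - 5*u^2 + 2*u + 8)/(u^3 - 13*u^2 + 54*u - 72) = (u^2 - u - 2)/(u^2 - 9*u + 18)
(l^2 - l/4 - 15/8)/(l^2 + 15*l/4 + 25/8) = (2*l - 3)/(2*l + 5)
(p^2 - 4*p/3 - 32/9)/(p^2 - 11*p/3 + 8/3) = (p + 4/3)/(p - 1)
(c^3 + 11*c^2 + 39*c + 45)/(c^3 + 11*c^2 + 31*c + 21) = (c^2 + 8*c + 15)/(c^2 + 8*c + 7)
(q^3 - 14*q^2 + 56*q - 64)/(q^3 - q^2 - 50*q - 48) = (q^2 - 6*q + 8)/(q^2 + 7*q + 6)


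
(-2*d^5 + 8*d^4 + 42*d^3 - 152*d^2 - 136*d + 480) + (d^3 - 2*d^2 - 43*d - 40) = -2*d^5 + 8*d^4 + 43*d^3 - 154*d^2 - 179*d + 440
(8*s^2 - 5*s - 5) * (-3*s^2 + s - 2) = -24*s^4 + 23*s^3 - 6*s^2 + 5*s + 10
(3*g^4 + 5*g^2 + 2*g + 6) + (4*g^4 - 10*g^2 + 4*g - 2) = 7*g^4 - 5*g^2 + 6*g + 4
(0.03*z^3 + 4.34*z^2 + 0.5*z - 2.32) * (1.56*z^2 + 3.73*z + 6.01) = 0.0468*z^5 + 6.8823*z^4 + 17.1485*z^3 + 24.3292*z^2 - 5.6486*z - 13.9432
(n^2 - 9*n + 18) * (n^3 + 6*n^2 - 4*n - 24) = n^5 - 3*n^4 - 40*n^3 + 120*n^2 + 144*n - 432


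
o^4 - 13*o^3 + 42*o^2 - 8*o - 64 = (o - 8)*(o - 4)*(o - 2)*(o + 1)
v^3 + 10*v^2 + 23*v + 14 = (v + 1)*(v + 2)*(v + 7)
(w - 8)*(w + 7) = w^2 - w - 56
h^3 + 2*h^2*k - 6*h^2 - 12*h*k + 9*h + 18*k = (h - 3)^2*(h + 2*k)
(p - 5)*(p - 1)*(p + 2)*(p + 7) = p^4 + 3*p^3 - 35*p^2 - 39*p + 70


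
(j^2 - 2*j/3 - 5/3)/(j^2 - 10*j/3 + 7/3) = (3*j^2 - 2*j - 5)/(3*j^2 - 10*j + 7)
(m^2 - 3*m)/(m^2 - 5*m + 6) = m/(m - 2)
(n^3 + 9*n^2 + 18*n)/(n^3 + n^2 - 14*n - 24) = n*(n + 6)/(n^2 - 2*n - 8)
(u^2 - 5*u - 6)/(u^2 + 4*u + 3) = (u - 6)/(u + 3)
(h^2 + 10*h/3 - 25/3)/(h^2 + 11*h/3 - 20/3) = (3*h - 5)/(3*h - 4)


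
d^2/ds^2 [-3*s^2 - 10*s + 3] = -6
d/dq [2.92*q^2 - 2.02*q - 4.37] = 5.84*q - 2.02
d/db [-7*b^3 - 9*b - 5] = -21*b^2 - 9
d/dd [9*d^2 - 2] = 18*d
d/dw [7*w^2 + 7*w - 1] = 14*w + 7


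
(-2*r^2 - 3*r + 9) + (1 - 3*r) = -2*r^2 - 6*r + 10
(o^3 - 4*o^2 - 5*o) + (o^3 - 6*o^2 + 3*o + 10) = 2*o^3 - 10*o^2 - 2*o + 10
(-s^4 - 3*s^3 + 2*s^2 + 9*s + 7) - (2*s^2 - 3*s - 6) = -s^4 - 3*s^3 + 12*s + 13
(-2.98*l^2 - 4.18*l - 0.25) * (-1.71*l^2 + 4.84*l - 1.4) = 5.0958*l^4 - 7.2754*l^3 - 15.6317*l^2 + 4.642*l + 0.35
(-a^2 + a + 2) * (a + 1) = -a^3 + 3*a + 2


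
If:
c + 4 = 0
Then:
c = -4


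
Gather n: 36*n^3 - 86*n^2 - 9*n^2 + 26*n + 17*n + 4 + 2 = 36*n^3 - 95*n^2 + 43*n + 6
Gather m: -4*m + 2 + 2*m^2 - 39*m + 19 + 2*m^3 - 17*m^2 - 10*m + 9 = 2*m^3 - 15*m^2 - 53*m + 30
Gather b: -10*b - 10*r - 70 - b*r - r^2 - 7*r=b*(-r - 10) - r^2 - 17*r - 70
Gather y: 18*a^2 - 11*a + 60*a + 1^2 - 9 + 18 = 18*a^2 + 49*a + 10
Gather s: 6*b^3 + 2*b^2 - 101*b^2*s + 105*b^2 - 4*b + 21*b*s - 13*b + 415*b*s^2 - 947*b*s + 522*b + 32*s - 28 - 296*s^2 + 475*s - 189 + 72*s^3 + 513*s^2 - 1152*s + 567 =6*b^3 + 107*b^2 + 505*b + 72*s^3 + s^2*(415*b + 217) + s*(-101*b^2 - 926*b - 645) + 350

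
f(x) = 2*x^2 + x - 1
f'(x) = 4*x + 1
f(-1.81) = 3.74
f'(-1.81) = -6.24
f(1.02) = 2.10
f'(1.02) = 5.08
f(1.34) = 3.93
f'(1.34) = 6.36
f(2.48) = 13.78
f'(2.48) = 10.92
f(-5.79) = 60.26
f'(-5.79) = -22.16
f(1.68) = 6.32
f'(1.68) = 7.72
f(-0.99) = -0.03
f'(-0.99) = -2.96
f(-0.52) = -0.98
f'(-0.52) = -1.08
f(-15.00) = 434.00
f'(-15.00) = -59.00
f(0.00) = -1.00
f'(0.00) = 1.00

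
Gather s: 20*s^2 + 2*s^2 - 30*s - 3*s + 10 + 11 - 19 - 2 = 22*s^2 - 33*s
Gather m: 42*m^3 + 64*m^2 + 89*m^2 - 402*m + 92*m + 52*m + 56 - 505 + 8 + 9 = 42*m^3 + 153*m^2 - 258*m - 432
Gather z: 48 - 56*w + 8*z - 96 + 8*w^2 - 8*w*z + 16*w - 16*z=8*w^2 - 40*w + z*(-8*w - 8) - 48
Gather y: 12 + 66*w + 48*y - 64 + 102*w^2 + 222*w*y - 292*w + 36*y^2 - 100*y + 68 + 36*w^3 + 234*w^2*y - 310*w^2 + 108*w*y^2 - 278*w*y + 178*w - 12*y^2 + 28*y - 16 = 36*w^3 - 208*w^2 - 48*w + y^2*(108*w + 24) + y*(234*w^2 - 56*w - 24)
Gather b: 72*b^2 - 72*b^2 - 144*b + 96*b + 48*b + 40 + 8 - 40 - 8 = 0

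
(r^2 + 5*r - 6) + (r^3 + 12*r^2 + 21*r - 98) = r^3 + 13*r^2 + 26*r - 104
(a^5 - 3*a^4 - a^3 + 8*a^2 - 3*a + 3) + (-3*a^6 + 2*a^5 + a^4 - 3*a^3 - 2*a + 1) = -3*a^6 + 3*a^5 - 2*a^4 - 4*a^3 + 8*a^2 - 5*a + 4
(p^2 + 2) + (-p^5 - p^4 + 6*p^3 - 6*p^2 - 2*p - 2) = -p^5 - p^4 + 6*p^3 - 5*p^2 - 2*p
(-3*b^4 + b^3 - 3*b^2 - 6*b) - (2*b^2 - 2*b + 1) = -3*b^4 + b^3 - 5*b^2 - 4*b - 1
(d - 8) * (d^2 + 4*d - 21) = d^3 - 4*d^2 - 53*d + 168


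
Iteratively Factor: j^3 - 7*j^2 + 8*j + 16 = (j - 4)*(j^2 - 3*j - 4) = (j - 4)*(j + 1)*(j - 4)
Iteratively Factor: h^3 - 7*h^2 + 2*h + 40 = (h + 2)*(h^2 - 9*h + 20) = (h - 4)*(h + 2)*(h - 5)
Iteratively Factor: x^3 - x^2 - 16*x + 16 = (x - 1)*(x^2 - 16) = (x - 4)*(x - 1)*(x + 4)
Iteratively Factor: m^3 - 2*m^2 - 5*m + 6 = (m - 3)*(m^2 + m - 2) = (m - 3)*(m + 2)*(m - 1)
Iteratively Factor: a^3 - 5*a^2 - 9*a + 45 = (a - 3)*(a^2 - 2*a - 15) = (a - 3)*(a + 3)*(a - 5)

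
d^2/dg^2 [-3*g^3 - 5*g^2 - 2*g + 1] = -18*g - 10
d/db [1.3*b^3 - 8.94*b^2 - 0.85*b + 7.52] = 3.9*b^2 - 17.88*b - 0.85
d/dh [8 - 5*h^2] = -10*h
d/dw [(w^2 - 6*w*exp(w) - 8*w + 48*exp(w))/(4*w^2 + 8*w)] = (-3*w^3*exp(w) + 21*w^2*exp(w) + 5*w^2 - 48*exp(w))/(2*w^2*(w^2 + 4*w + 4))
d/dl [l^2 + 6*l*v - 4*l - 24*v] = 2*l + 6*v - 4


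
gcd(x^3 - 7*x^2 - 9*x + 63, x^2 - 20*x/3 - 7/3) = x - 7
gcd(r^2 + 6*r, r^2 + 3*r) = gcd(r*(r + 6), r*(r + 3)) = r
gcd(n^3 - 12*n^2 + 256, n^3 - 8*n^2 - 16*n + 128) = n^2 - 4*n - 32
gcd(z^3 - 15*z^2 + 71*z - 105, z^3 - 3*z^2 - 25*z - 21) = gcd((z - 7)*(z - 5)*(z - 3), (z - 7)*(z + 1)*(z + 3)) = z - 7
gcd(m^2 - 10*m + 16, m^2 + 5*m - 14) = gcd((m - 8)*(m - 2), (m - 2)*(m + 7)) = m - 2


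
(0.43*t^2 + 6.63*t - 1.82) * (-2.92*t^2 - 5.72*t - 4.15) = -1.2556*t^4 - 21.8192*t^3 - 34.3937*t^2 - 17.1041*t + 7.553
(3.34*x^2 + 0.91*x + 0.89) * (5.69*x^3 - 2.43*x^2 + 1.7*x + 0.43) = 19.0046*x^5 - 2.9383*x^4 + 8.5308*x^3 + 0.8205*x^2 + 1.9043*x + 0.3827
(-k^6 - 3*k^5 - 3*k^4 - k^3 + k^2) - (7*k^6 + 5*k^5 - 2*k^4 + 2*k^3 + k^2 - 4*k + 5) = -8*k^6 - 8*k^5 - k^4 - 3*k^3 + 4*k - 5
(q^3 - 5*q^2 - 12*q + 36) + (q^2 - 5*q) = q^3 - 4*q^2 - 17*q + 36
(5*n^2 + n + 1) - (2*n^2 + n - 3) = 3*n^2 + 4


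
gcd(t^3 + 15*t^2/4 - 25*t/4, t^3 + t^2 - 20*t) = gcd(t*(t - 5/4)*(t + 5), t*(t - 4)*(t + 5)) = t^2 + 5*t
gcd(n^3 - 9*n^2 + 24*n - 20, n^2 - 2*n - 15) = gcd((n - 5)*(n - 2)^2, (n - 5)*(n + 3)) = n - 5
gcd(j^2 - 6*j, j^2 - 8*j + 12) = j - 6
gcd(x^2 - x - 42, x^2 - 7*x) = x - 7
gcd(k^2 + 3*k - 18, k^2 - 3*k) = k - 3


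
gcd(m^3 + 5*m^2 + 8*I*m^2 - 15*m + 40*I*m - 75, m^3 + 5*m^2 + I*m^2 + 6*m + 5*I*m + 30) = m^2 + m*(5 + 3*I) + 15*I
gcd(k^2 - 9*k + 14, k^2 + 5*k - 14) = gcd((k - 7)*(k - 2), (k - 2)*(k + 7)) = k - 2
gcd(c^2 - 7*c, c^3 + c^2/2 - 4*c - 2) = 1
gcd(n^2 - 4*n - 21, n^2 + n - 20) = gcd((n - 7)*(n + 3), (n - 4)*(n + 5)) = 1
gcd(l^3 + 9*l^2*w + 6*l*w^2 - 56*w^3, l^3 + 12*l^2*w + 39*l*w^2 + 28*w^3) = l^2 + 11*l*w + 28*w^2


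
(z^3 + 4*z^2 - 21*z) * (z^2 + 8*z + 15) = z^5 + 12*z^4 + 26*z^3 - 108*z^2 - 315*z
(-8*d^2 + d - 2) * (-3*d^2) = 24*d^4 - 3*d^3 + 6*d^2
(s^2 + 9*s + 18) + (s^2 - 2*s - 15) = 2*s^2 + 7*s + 3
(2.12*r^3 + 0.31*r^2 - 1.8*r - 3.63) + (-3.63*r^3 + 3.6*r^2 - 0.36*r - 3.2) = -1.51*r^3 + 3.91*r^2 - 2.16*r - 6.83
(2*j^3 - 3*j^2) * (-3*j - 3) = -6*j^4 + 3*j^3 + 9*j^2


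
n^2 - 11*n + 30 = (n - 6)*(n - 5)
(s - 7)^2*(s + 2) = s^3 - 12*s^2 + 21*s + 98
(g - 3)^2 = g^2 - 6*g + 9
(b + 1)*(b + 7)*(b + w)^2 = b^4 + 2*b^3*w + 8*b^3 + b^2*w^2 + 16*b^2*w + 7*b^2 + 8*b*w^2 + 14*b*w + 7*w^2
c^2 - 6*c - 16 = (c - 8)*(c + 2)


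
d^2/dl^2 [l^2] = 2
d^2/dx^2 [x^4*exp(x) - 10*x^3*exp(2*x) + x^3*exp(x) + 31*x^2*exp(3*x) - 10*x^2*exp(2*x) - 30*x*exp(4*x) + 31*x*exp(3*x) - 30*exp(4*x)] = (x^4 - 40*x^3*exp(x) + 9*x^3 + 279*x^2*exp(2*x) - 160*x^2*exp(x) + 18*x^2 - 480*x*exp(3*x) + 651*x*exp(2*x) - 140*x*exp(x) + 6*x - 720*exp(3*x) + 248*exp(2*x) - 20*exp(x))*exp(x)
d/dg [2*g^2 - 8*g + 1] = 4*g - 8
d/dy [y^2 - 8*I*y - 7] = 2*y - 8*I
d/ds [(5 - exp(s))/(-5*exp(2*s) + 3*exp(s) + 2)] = (-(exp(s) - 5)*(10*exp(s) - 3) + 5*exp(2*s) - 3*exp(s) - 2)*exp(s)/(-5*exp(2*s) + 3*exp(s) + 2)^2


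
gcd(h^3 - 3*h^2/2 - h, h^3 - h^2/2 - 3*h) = h^2 - 2*h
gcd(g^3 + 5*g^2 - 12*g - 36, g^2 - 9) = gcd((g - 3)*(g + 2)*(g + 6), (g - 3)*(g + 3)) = g - 3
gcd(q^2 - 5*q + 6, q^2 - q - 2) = q - 2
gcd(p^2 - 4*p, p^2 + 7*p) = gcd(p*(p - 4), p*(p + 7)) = p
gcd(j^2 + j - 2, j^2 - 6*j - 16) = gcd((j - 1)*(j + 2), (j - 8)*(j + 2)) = j + 2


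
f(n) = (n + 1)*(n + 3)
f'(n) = 2*n + 4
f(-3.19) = 0.42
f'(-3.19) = -2.38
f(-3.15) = 0.32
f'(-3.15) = -2.30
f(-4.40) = 4.76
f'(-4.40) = -4.80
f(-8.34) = 39.20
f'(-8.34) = -12.68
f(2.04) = 15.32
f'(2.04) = 8.08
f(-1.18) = -0.33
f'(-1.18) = 1.64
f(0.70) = 6.29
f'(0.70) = 5.40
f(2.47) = 18.98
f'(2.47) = 8.94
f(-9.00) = 48.00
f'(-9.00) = -14.00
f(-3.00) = 0.00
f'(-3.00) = -2.00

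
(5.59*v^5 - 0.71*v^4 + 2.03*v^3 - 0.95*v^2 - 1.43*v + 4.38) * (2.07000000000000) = 11.5713*v^5 - 1.4697*v^4 + 4.2021*v^3 - 1.9665*v^2 - 2.9601*v + 9.0666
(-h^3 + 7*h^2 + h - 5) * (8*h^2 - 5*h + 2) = -8*h^5 + 61*h^4 - 29*h^3 - 31*h^2 + 27*h - 10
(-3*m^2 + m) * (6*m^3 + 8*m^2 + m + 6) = -18*m^5 - 18*m^4 + 5*m^3 - 17*m^2 + 6*m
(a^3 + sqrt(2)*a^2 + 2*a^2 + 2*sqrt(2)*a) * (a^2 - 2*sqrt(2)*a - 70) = a^5 - sqrt(2)*a^4 + 2*a^4 - 74*a^3 - 2*sqrt(2)*a^3 - 148*a^2 - 70*sqrt(2)*a^2 - 140*sqrt(2)*a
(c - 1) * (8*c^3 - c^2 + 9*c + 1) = 8*c^4 - 9*c^3 + 10*c^2 - 8*c - 1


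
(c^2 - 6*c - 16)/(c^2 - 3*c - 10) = (c - 8)/(c - 5)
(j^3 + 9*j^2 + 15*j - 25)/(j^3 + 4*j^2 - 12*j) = (j^3 + 9*j^2 + 15*j - 25)/(j*(j^2 + 4*j - 12))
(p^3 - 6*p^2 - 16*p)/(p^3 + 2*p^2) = (p - 8)/p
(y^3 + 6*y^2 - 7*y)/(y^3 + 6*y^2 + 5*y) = (y^2 + 6*y - 7)/(y^2 + 6*y + 5)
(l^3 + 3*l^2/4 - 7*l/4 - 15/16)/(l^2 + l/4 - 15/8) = l + 1/2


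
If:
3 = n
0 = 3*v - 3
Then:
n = 3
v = 1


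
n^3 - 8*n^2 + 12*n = n*(n - 6)*(n - 2)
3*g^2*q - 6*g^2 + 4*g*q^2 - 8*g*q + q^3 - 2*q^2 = (g + q)*(3*g + q)*(q - 2)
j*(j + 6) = j^2 + 6*j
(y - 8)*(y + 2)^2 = y^3 - 4*y^2 - 28*y - 32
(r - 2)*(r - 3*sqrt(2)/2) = r^2 - 3*sqrt(2)*r/2 - 2*r + 3*sqrt(2)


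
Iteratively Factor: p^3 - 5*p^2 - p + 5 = (p - 5)*(p^2 - 1) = (p - 5)*(p - 1)*(p + 1)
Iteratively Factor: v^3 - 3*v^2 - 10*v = (v - 5)*(v^2 + 2*v) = v*(v - 5)*(v + 2)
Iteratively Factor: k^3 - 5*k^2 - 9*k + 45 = (k - 5)*(k^2 - 9) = (k - 5)*(k - 3)*(k + 3)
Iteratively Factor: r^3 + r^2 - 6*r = (r - 2)*(r^2 + 3*r) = (r - 2)*(r + 3)*(r)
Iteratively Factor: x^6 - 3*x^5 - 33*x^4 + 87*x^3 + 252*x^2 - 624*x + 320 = (x - 1)*(x^5 - 2*x^4 - 35*x^3 + 52*x^2 + 304*x - 320) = (x - 5)*(x - 1)*(x^4 + 3*x^3 - 20*x^2 - 48*x + 64) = (x - 5)*(x - 1)*(x + 4)*(x^3 - x^2 - 16*x + 16) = (x - 5)*(x - 1)*(x + 4)^2*(x^2 - 5*x + 4) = (x - 5)*(x - 1)^2*(x + 4)^2*(x - 4)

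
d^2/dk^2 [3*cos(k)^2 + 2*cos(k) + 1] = -2*cos(k) - 6*cos(2*k)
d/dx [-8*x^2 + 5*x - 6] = 5 - 16*x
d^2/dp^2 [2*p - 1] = 0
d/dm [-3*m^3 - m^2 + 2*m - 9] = -9*m^2 - 2*m + 2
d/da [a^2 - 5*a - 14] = 2*a - 5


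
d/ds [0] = 0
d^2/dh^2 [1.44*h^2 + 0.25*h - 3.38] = 2.88000000000000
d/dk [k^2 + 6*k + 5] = 2*k + 6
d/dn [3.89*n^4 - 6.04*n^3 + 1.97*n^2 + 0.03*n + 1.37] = 15.56*n^3 - 18.12*n^2 + 3.94*n + 0.03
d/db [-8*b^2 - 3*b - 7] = -16*b - 3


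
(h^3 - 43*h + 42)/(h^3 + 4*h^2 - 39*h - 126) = (h - 1)/(h + 3)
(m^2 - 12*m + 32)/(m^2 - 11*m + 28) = (m - 8)/(m - 7)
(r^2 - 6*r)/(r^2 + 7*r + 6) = r*(r - 6)/(r^2 + 7*r + 6)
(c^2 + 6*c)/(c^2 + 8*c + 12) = c/(c + 2)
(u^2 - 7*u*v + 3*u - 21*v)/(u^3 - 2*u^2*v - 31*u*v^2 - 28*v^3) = (u + 3)/(u^2 + 5*u*v + 4*v^2)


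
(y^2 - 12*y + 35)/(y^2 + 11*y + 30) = (y^2 - 12*y + 35)/(y^2 + 11*y + 30)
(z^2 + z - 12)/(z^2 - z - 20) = (z - 3)/(z - 5)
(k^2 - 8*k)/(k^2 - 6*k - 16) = k/(k + 2)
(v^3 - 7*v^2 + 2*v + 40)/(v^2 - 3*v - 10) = v - 4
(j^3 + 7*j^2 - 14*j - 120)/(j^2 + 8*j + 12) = (j^2 + j - 20)/(j + 2)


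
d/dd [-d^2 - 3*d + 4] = -2*d - 3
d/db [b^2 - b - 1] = 2*b - 1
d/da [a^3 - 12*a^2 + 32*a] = 3*a^2 - 24*a + 32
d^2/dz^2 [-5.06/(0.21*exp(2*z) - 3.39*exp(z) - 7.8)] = (5.06*(0.42*exp(z) - 3.39)*(0.84*exp(z) - 6.78)*exp(z) + (4.2504*exp(z) - 17.1534)*(-0.21*exp(2*z) + 3.39*exp(z) + 7.8))*exp(z)/(-0.21*exp(2*z) + 3.39*exp(z) + 7.8)^3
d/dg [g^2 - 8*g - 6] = 2*g - 8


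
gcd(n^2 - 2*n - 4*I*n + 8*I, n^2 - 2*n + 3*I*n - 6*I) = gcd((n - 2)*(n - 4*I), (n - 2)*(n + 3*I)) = n - 2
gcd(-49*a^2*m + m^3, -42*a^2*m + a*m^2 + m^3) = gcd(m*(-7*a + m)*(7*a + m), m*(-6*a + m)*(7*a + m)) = 7*a*m + m^2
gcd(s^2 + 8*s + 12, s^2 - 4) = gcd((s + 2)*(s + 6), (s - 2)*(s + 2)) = s + 2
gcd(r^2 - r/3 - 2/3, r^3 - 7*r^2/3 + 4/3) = r^2 - r/3 - 2/3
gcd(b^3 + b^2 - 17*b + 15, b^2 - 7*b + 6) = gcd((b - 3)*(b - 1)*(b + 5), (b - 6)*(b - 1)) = b - 1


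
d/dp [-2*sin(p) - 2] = -2*cos(p)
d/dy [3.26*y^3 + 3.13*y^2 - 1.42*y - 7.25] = 9.78*y^2 + 6.26*y - 1.42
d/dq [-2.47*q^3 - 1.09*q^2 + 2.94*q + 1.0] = -7.41*q^2 - 2.18*q + 2.94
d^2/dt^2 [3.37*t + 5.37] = 0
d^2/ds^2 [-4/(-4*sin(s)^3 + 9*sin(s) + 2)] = 12*(-6*(4*sin(s)^2 - 3)^2*cos(s)^2 + (12*sin(s)^2 - 11)*(6*sin(s) + sin(3*s) + 2)*sin(s))/(6*sin(s) + sin(3*s) + 2)^3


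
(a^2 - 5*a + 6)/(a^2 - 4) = (a - 3)/(a + 2)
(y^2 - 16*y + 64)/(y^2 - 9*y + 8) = (y - 8)/(y - 1)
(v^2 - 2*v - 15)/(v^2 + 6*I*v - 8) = (v^2 - 2*v - 15)/(v^2 + 6*I*v - 8)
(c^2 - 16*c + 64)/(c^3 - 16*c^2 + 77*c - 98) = (c^2 - 16*c + 64)/(c^3 - 16*c^2 + 77*c - 98)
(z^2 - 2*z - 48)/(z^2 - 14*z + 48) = (z + 6)/(z - 6)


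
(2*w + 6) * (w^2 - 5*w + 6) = 2*w^3 - 4*w^2 - 18*w + 36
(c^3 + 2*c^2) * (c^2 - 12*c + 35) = c^5 - 10*c^4 + 11*c^3 + 70*c^2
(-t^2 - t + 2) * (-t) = t^3 + t^2 - 2*t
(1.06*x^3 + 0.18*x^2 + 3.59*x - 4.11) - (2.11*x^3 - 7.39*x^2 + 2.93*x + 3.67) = -1.05*x^3 + 7.57*x^2 + 0.66*x - 7.78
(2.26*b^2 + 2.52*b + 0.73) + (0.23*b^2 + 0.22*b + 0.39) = 2.49*b^2 + 2.74*b + 1.12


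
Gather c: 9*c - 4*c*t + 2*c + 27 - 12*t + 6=c*(11 - 4*t) - 12*t + 33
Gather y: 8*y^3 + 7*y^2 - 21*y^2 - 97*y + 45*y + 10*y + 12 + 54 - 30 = 8*y^3 - 14*y^2 - 42*y + 36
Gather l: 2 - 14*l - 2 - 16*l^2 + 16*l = -16*l^2 + 2*l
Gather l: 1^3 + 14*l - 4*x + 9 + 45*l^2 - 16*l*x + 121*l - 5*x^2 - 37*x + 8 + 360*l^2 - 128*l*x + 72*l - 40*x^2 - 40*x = 405*l^2 + l*(207 - 144*x) - 45*x^2 - 81*x + 18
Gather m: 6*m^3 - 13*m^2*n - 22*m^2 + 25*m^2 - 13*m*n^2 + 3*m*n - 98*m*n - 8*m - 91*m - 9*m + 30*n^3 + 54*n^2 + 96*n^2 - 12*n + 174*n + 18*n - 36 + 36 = 6*m^3 + m^2*(3 - 13*n) + m*(-13*n^2 - 95*n - 108) + 30*n^3 + 150*n^2 + 180*n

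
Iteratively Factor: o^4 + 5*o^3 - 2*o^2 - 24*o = (o)*(o^3 + 5*o^2 - 2*o - 24) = o*(o + 3)*(o^2 + 2*o - 8) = o*(o - 2)*(o + 3)*(o + 4)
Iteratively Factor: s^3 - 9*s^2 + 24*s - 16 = (s - 1)*(s^2 - 8*s + 16) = (s - 4)*(s - 1)*(s - 4)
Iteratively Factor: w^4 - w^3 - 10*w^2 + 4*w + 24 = (w + 2)*(w^3 - 3*w^2 - 4*w + 12) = (w - 3)*(w + 2)*(w^2 - 4) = (w - 3)*(w + 2)^2*(w - 2)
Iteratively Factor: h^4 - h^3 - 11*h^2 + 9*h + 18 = (h + 1)*(h^3 - 2*h^2 - 9*h + 18) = (h + 1)*(h + 3)*(h^2 - 5*h + 6) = (h - 2)*(h + 1)*(h + 3)*(h - 3)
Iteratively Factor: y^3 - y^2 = (y - 1)*(y^2) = y*(y - 1)*(y)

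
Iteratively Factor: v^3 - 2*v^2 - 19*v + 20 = (v + 4)*(v^2 - 6*v + 5) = (v - 5)*(v + 4)*(v - 1)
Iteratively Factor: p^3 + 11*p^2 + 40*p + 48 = (p + 4)*(p^2 + 7*p + 12) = (p + 4)^2*(p + 3)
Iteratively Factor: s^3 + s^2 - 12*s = (s)*(s^2 + s - 12) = s*(s + 4)*(s - 3)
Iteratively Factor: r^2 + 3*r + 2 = (r + 2)*(r + 1)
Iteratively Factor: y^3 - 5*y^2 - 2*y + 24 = (y + 2)*(y^2 - 7*y + 12) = (y - 3)*(y + 2)*(y - 4)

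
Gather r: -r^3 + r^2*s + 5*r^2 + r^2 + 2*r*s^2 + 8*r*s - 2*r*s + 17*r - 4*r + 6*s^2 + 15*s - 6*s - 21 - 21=-r^3 + r^2*(s + 6) + r*(2*s^2 + 6*s + 13) + 6*s^2 + 9*s - 42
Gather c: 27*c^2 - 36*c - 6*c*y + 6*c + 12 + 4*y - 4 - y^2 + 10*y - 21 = 27*c^2 + c*(-6*y - 30) - y^2 + 14*y - 13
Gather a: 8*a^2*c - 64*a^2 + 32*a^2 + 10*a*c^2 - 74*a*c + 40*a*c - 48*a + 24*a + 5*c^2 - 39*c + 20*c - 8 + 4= a^2*(8*c - 32) + a*(10*c^2 - 34*c - 24) + 5*c^2 - 19*c - 4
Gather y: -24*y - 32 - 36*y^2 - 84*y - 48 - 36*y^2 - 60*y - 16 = -72*y^2 - 168*y - 96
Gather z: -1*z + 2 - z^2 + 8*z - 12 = -z^2 + 7*z - 10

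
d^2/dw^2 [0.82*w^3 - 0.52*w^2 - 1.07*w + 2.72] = 4.92*w - 1.04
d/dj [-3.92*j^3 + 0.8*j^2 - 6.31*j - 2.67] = -11.76*j^2 + 1.6*j - 6.31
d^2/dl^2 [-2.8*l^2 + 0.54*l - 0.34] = -5.60000000000000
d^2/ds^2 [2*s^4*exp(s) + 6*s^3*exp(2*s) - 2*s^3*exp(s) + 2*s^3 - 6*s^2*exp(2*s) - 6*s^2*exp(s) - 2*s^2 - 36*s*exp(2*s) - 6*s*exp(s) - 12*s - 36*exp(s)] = 2*s^4*exp(s) + 24*s^3*exp(2*s) + 14*s^3*exp(s) + 48*s^2*exp(2*s) + 6*s^2*exp(s) - 156*s*exp(2*s) - 42*s*exp(s) + 12*s - 156*exp(2*s) - 60*exp(s) - 4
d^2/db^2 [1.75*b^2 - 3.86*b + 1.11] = 3.50000000000000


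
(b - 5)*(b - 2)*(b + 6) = b^3 - b^2 - 32*b + 60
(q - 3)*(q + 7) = q^2 + 4*q - 21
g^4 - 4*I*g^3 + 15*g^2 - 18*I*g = g*(g - 6*I)*(g - I)*(g + 3*I)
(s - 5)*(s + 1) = s^2 - 4*s - 5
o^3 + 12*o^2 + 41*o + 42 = (o + 2)*(o + 3)*(o + 7)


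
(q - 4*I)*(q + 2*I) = q^2 - 2*I*q + 8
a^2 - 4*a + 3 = (a - 3)*(a - 1)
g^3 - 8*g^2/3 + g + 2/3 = (g - 2)*(g - 1)*(g + 1/3)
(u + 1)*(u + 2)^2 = u^3 + 5*u^2 + 8*u + 4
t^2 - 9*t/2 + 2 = (t - 4)*(t - 1/2)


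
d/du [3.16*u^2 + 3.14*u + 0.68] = 6.32*u + 3.14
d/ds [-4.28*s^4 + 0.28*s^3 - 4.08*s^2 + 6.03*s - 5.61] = -17.12*s^3 + 0.84*s^2 - 8.16*s + 6.03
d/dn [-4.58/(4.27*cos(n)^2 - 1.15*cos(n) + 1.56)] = (5.267 - 39.1132*cos(n))*sin(n)/(4.27*cos(n)^2 - 1.15*cos(n) + 1.56)^2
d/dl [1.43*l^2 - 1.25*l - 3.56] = 2.86*l - 1.25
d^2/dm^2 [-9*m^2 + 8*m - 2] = -18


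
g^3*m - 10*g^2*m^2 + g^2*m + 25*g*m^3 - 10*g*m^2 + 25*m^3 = (g - 5*m)^2*(g*m + m)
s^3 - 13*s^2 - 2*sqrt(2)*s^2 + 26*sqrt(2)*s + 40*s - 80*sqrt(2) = (s - 8)*(s - 5)*(s - 2*sqrt(2))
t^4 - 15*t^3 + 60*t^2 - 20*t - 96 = (t - 8)*(t - 6)*(t - 2)*(t + 1)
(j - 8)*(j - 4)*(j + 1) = j^3 - 11*j^2 + 20*j + 32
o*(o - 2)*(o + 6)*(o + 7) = o^4 + 11*o^3 + 16*o^2 - 84*o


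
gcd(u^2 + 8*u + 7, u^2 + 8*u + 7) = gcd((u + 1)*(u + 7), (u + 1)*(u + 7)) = u^2 + 8*u + 7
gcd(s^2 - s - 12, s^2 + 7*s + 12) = s + 3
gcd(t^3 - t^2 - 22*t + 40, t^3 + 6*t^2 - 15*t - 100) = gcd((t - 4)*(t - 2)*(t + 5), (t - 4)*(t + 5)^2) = t^2 + t - 20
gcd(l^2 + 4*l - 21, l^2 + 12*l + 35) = l + 7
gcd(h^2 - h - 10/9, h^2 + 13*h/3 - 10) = h - 5/3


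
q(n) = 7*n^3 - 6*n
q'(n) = 21*n^2 - 6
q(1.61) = 19.55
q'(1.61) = 48.43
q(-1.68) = -23.11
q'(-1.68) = 53.27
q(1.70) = 24.19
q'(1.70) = 54.69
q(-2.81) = -138.46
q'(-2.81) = 159.82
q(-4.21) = -497.07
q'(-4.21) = 366.21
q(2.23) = 64.25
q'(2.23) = 98.43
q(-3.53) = -286.73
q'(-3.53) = 255.68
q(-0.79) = 1.29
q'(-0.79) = 7.11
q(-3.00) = -171.00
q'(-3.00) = 183.00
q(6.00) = 1476.00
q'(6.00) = 750.00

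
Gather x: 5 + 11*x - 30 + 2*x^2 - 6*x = 2*x^2 + 5*x - 25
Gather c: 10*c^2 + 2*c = 10*c^2 + 2*c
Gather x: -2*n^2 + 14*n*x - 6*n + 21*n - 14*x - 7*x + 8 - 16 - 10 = -2*n^2 + 15*n + x*(14*n - 21) - 18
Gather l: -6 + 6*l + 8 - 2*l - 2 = 4*l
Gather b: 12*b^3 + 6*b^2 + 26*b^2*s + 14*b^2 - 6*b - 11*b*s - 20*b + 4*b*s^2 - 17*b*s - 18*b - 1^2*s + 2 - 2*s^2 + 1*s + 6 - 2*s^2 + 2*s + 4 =12*b^3 + b^2*(26*s + 20) + b*(4*s^2 - 28*s - 44) - 4*s^2 + 2*s + 12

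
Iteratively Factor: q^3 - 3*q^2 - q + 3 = (q - 3)*(q^2 - 1) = (q - 3)*(q - 1)*(q + 1)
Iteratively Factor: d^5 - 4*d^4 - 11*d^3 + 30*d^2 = (d + 3)*(d^4 - 7*d^3 + 10*d^2) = (d - 5)*(d + 3)*(d^3 - 2*d^2) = d*(d - 5)*(d + 3)*(d^2 - 2*d) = d*(d - 5)*(d - 2)*(d + 3)*(d)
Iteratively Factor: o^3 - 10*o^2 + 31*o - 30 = (o - 2)*(o^2 - 8*o + 15) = (o - 5)*(o - 2)*(o - 3)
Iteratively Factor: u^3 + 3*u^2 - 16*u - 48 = (u - 4)*(u^2 + 7*u + 12) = (u - 4)*(u + 4)*(u + 3)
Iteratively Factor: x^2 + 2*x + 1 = (x + 1)*(x + 1)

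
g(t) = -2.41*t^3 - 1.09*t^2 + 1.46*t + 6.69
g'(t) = -7.23*t^2 - 2.18*t + 1.46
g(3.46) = -101.13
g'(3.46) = -92.64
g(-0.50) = 5.99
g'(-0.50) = 0.74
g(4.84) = -285.02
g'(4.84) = -178.46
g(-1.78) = 14.23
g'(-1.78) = -17.57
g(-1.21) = 7.60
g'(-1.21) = -6.49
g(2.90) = -57.02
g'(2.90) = -65.67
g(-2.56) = 36.24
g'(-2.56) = -40.34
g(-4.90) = 256.90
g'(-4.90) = -161.45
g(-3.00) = 57.57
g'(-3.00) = -57.07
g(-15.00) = 7873.29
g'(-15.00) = -1592.59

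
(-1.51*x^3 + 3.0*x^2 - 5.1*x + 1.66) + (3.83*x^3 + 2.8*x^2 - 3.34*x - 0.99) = 2.32*x^3 + 5.8*x^2 - 8.44*x + 0.67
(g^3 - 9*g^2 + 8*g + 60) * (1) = g^3 - 9*g^2 + 8*g + 60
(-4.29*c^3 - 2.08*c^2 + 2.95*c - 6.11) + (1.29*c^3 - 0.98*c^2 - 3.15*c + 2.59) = -3.0*c^3 - 3.06*c^2 - 0.2*c - 3.52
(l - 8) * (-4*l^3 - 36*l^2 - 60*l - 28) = -4*l^4 - 4*l^3 + 228*l^2 + 452*l + 224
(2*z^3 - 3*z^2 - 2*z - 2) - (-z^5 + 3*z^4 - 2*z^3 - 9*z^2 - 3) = z^5 - 3*z^4 + 4*z^3 + 6*z^2 - 2*z + 1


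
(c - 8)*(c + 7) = c^2 - c - 56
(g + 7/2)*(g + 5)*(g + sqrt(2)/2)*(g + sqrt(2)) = g^4 + 3*sqrt(2)*g^3/2 + 17*g^3/2 + 51*sqrt(2)*g^2/4 + 37*g^2/2 + 17*g/2 + 105*sqrt(2)*g/4 + 35/2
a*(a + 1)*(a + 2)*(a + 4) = a^4 + 7*a^3 + 14*a^2 + 8*a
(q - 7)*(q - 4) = q^2 - 11*q + 28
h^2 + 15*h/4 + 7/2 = (h + 7/4)*(h + 2)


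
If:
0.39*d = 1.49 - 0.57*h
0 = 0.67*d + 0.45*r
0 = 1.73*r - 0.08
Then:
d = -0.03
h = 2.64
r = 0.05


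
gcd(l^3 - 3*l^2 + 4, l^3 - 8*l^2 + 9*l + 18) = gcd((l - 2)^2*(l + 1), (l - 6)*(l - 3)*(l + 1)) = l + 1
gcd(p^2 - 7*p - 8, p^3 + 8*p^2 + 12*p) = 1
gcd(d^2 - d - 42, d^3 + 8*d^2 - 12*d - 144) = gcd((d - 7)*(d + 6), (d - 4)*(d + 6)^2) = d + 6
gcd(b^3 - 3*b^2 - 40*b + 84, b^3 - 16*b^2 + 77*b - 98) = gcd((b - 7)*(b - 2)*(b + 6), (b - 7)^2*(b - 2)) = b^2 - 9*b + 14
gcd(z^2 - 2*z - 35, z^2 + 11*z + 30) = z + 5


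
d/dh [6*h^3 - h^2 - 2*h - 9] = 18*h^2 - 2*h - 2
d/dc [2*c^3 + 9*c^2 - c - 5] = 6*c^2 + 18*c - 1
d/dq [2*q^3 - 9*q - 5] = 6*q^2 - 9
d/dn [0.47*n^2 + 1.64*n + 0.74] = 0.94*n + 1.64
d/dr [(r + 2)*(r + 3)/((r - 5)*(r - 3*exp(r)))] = ((r - 5)*(r + 2)*(r + 3)*(3*exp(r) - 1) + (r - 5)*(r - 3*exp(r))*(2*r + 5) - (r + 2)*(r + 3)*(r - 3*exp(r)))/((r - 5)^2*(r - 3*exp(r))^2)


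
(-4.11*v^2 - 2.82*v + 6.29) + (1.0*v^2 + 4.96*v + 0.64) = -3.11*v^2 + 2.14*v + 6.93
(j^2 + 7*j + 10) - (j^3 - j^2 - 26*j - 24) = -j^3 + 2*j^2 + 33*j + 34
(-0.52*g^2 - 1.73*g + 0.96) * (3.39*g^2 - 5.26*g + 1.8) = -1.7628*g^4 - 3.1295*g^3 + 11.4182*g^2 - 8.1636*g + 1.728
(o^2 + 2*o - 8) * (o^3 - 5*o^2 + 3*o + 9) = o^5 - 3*o^4 - 15*o^3 + 55*o^2 - 6*o - 72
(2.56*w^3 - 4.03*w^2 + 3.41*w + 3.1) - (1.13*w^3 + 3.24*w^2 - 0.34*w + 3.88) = 1.43*w^3 - 7.27*w^2 + 3.75*w - 0.78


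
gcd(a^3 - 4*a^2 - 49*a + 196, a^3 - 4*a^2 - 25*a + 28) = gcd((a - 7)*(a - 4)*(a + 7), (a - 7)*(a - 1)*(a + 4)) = a - 7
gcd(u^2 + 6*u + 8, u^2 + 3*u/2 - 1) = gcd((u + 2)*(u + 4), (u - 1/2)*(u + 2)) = u + 2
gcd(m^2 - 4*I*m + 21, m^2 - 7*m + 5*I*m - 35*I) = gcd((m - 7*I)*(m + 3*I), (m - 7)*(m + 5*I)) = 1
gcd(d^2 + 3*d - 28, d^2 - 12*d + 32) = d - 4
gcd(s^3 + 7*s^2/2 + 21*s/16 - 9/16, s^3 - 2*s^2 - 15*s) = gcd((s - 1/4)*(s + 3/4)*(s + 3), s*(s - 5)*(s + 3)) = s + 3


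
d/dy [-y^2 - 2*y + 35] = -2*y - 2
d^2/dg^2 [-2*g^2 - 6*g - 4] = -4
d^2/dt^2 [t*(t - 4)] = 2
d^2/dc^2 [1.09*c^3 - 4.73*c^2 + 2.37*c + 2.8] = 6.54*c - 9.46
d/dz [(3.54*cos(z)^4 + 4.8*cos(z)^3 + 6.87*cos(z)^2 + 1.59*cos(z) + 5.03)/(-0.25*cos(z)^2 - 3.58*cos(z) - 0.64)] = (1.77*cos(z)^5 + 39.2196*cos(z)^4 + 43.4304*cos(z)^3 + 33.4131*cos(z)^2 + 6.2786*cos(z) - 16.9898)*sin(z)/(0.0625*cos(z)^4 + 1.79*cos(z)^3 + 13.1364*cos(z)^2 + 4.5824*cos(z) + 0.4096)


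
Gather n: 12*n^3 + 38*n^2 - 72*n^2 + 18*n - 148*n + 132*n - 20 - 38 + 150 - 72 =12*n^3 - 34*n^2 + 2*n + 20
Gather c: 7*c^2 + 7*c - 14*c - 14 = 7*c^2 - 7*c - 14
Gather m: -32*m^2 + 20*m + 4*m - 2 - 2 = -32*m^2 + 24*m - 4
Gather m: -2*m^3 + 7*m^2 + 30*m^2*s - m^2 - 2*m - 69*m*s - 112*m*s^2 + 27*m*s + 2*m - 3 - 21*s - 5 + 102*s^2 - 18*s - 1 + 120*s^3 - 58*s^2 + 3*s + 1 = -2*m^3 + m^2*(30*s + 6) + m*(-112*s^2 - 42*s) + 120*s^3 + 44*s^2 - 36*s - 8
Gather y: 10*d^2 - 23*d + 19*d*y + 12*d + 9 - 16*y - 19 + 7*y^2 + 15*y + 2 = 10*d^2 - 11*d + 7*y^2 + y*(19*d - 1) - 8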